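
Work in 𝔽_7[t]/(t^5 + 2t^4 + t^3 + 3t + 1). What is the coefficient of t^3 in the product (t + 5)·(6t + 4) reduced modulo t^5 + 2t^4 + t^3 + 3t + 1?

0

Multiply in 𝔽_7[t]: (t + 5)·(6t + 4) = 6t^2 + 6t + 6.
Reduced: 6t^2 + 6t + 6.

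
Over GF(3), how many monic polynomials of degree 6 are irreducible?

By the necklace-counting formula, N_3(6) = (1/6) Σ_{d|6} μ(6/d)·3^d.
Divisors of 6: 1, 2, 3, 6; μ(6/d) for each: 1, -1, -1, 1.
Σ = 3^1 − 3^2 − 3^3 + 3^6 = 696.
N = 696/6 = 116.

116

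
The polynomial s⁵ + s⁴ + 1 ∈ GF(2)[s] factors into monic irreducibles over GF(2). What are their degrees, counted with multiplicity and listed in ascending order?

2, 3

Write g(s) = s⁵ + s⁴ + 1.
Roots in GF(2): g(0) = 1; g(1) = 1.
Complete factorization: g(s) = (s² + s + 1)·(s³ + s + 1).
Factor degrees with multiplicity: 2 + 3 = 5.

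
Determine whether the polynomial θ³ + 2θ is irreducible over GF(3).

No

Write f(θ) = θ³ + 2θ.
Check for roots in GF(3): f(0) = 0 → root; f(1) = 0 → root; f(2) = 0 → root.
f(0) = 0, so (θ) divides f(θ); f is reducible.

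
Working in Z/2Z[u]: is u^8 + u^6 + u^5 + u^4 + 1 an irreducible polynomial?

Yes

Write g(u) = u^8 + u^6 + u^5 + u^4 + 1.
Check for roots in Z/2Z: g(0) = 1; g(1) = 1.
No roots, so no linear factors.
Monic irreducibles of degree 2 over GF(2): u^2 + u + 1.
None of them divide g (all give nonzero remainder).
Monic irreducibles of degree 3 over GF(2): u^3 + u + 1, u^3 + u^2 + 1.
None of them divide g (all give nonzero remainder).
Monic irreducibles of degree 4 over GF(2): u^4 + u + 1, u^4 + u^3 + 1, u^4 + u^3 + u^2 + u + 1.
None of them divide g (all give nonzero remainder).
No irreducible factor of degree ≤ 4 exists, so g is irreducible over GF(2).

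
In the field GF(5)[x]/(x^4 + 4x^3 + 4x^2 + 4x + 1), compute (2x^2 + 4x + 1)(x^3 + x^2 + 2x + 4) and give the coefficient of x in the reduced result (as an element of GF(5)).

4

Multiply in GF(5)[x]: (2x^2 + 4x + 1)·(x^3 + x^2 + 2x + 4) = 2x^5 + x^4 + 4x^3 + 2x^2 + 3x + 4.
Reduce using x^4 ≡ x^3 + x^2 + x + 4 (mod x^4 + 4x^3 + 4x^2 + 4x + 1).
Reduced: 4x^3 + 2x^2 + 4x + 1.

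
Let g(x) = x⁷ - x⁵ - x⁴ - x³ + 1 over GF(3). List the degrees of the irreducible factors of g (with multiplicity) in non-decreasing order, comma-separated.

Roots in GF(3): g(0) = 1; g(1) = 2; g(2) = 1.
Complete factorization: g(x) = (x² - x - 1)^2·(x³ - x² + x + 1).
Factor degrees with multiplicity: 2 + 2 + 3 = 7.

2, 2, 3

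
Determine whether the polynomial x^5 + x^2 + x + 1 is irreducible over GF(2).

Write h(x) = x^5 + x^2 + x + 1.
Check for roots in GF(2): h(0) = 1; h(1) = 0 → root.
h(1) = 0, so (x − 1) divides h(x); h is reducible.

No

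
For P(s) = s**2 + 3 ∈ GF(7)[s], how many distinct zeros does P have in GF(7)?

Evaluate at each of the 7 elements of GF(7):
P(0) = 3; P(1) = 4; P(2) = 0 → root; P(3) = 5; P(4) = 5; P(5) = 0 → root; P(6) = 4.
Roots: {2, 5}.

2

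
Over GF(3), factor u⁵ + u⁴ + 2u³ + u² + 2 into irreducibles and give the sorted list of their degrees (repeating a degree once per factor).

5

Write h(u) = u⁵ + u⁴ + 2u³ + u² + 2.
Roots in GF(3): h(0) = 2; h(1) = 1; h(2) = 1.
Complete factorization: h(u) = (u⁵ + u⁴ + 2u³ + u² + 2).
Factor degrees with multiplicity: 5 = 5.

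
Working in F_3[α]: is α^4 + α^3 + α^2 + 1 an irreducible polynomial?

Write h(α) = α^4 + α^3 + α^2 + 1.
Check for roots in F_3: h(0) = 1; h(1) = 1; h(2) = 2.
No roots, so no linear factors.
Monic irreducibles of degree 2 over GF(3): α^2 + 1, α^2 + α - 1, α^2 - α - 1.
None of them divide h (all give nonzero remainder).
No irreducible factor of degree ≤ 2 exists, so h is irreducible over GF(3).

Yes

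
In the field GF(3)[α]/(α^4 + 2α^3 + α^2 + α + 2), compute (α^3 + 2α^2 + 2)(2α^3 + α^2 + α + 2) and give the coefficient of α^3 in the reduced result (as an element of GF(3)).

1

Multiply in GF(3)[α]: (α^3 + 2α^2 + 2)·(2α^3 + α^2 + α + 2) = 2α^6 + 2α^5 + 2α^3 + 2α + 1.
Reduce using α^4 ≡ α^3 + 2α^2 + 2α + 1 (mod α^4 + 2α^3 + α^2 + α + 2).
Reduced: α^3 + 2α^2 + α.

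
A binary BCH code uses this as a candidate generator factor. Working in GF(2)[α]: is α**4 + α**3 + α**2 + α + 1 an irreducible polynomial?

Yes

Write h(α) = α**4 + α**3 + α**2 + α + 1.
Check for roots in GF(2): h(0) = 1; h(1) = 1.
No roots, so no linear factors.
Monic irreducibles of degree 2 over GF(2): α**2 + α + 1.
None of them divide h (all give nonzero remainder).
No irreducible factor of degree ≤ 2 exists, so h is irreducible over GF(2).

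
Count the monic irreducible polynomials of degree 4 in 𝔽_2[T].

3

Gauss's count: N_{2}(4) = (1/4) Σ_{d|4} μ(4/d)·2^d.
Divisors of 4: 1, 2, 4; μ(4/d) for each: 0, -1, 1.
Σ = − 2^2 + 2^4 = 12.
N = 12/4 = 3.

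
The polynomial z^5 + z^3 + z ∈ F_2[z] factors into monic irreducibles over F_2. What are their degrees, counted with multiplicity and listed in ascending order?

1, 2, 2

Write h(z) = z^5 + z^3 + z.
Roots in F_2: h(0) = 0 → root; h(1) = 1.
Linear factors from roots: (z).
Complete factorization: h(z) = (z)·(z^2 + z + 1)^2.
Factor degrees with multiplicity: 1 + 2 + 2 = 5.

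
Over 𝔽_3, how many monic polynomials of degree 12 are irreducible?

44220

x^(3^12) − x is the product of all monic irreducibles of degree dividing 12; Möbius inversion gives N = (1/12) Σ μ(12/d)·3^d.
Divisors of 12: 1, 2, 3, 4, 6, 12; μ(12/d) for each: 0, 1, 0, -1, -1, 1.
Σ = 3^2 − 3^4 − 3^6 + 3^12 = 530640.
N = 530640/12 = 44220.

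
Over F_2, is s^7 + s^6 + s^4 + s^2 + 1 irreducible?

Write g(s) = s^7 + s^6 + s^4 + s^2 + 1.
Check for roots in F_2: g(0) = 1; g(1) = 1.
No roots, so no linear factors.
Monic irreducibles of degree 2 over GF(2): s^2 + s + 1.
None of them divide g (all give nonzero remainder).
Monic irreducibles of degree 3 over GF(2): s^3 + s + 1, s^3 + s^2 + 1.
None of them divide g (all give nonzero remainder).
No irreducible factor of degree ≤ 3 exists, so g is irreducible over GF(2).

Yes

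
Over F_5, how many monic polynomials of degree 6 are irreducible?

2580

Gauss's count: N_{5}(6) = (1/6) Σ_{d|6} μ(6/d)·5^d.
Divisors of 6: 1, 2, 3, 6; μ(6/d) for each: 1, -1, -1, 1.
Σ = 5^1 − 5^2 − 5^3 + 5^6 = 15480.
N = 15480/6 = 2580.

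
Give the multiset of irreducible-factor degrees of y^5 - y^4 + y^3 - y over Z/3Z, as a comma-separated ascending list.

1, 1, 1, 2

Write g(y) = y^5 - y^4 + y^3 - y.
Roots in Z/3Z: g(0) = 0 → root; g(1) = 0 → root; g(2) = 1.
Linear factors from roots: (y), (y - 1).
Complete factorization: g(y) = (y)·(y - 1)^2·(y^2 + y - 1).
Factor degrees with multiplicity: 1 + 1 + 1 + 2 = 5.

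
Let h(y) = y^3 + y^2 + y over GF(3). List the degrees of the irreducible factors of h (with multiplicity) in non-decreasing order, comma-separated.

Roots in GF(3): h(0) = 0 → root; h(1) = 0 → root; h(2) = 2.
Linear factors from roots: (y), (y - 1).
Complete factorization: h(y) = (y)·(y - 1)^2.
Factor degrees with multiplicity: 1 + 1 + 1 = 3.

1, 1, 1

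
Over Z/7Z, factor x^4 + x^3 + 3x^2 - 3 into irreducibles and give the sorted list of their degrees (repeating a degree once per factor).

1, 1, 2

Write f(x) = x^4 + x^3 + 3x^2 - 3.
Linear factors from roots: (x + 1).
Complete factorization: f(x) = (x + 1)^2·(x^2 - x - 3).
Factor degrees with multiplicity: 1 + 1 + 2 = 4.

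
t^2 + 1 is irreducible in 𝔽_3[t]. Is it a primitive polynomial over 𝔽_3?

No

Write f(t) = t^2 + 1.
|GF(3^2)^×| = 3^2 − 1 = 8. Prime factorization: 8 = 2^3.
f is primitive ⇔ t has order 8 in GF(3)[t]/(f), i.e. t^(8/q) ≠ 1 for each prime q | 8.
t^(4) mod f = 1
Since t^(4) = 1, the order of t divides 4 < 8; not primitive.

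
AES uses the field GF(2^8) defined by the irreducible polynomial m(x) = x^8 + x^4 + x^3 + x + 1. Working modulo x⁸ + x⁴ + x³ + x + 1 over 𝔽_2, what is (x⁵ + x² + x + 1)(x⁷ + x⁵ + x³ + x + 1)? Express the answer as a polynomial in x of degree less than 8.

Multiply in 𝔽_2[x]: (x⁵ + x² + x + 1)·(x⁷ + x⁵ + x³ + x + 1) = x¹² + x¹⁰ + x⁹ + x⁵ + x⁴ + 1.
Reduce using x⁸ ≡ x⁴ + x³ + x + 1 (mod x⁸ + x⁴ + x³ + x + 1).
Reduced: x⁷ + x⁶.

x^7 + x^6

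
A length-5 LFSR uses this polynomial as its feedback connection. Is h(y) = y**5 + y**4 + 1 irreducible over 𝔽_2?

Check for roots in 𝔽_2: h(0) = 1; h(1) = 1.
No roots, so no linear factors.
Monic irreducibles of degree 2 over GF(2): y**2 + y + 1.
y**2 + y + 1 divides h: h(y) = (y**2 + y + 1)·(y**3 + y + 1).

No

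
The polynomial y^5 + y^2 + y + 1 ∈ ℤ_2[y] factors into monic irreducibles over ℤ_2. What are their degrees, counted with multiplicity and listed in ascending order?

Write f(y) = y^5 + y^2 + y + 1.
Roots in ℤ_2: f(0) = 1; f(1) = 0 → root.
Linear factors from roots: (y + 1).
Complete factorization: f(y) = (y + 1)^2·(y^3 + y + 1).
Factor degrees with multiplicity: 1 + 1 + 3 = 5.

1, 1, 3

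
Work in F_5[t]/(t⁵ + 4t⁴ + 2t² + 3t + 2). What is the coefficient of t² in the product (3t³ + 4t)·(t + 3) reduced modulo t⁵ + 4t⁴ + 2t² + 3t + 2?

4

Multiply in F_5[t]: (3t³ + 4t)·(t + 3) = 3t⁴ + 4t³ + 4t² + 2t.
Reduced: 3t⁴ + 4t³ + 4t² + 2t.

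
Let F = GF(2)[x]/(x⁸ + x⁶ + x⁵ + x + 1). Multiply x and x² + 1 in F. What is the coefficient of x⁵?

0

Multiply in GF(2)[x]: (x)·(x² + 1) = x³ + x.
Reduced: x³ + x.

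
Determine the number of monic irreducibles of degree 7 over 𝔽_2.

x^(2^7) − x is the product of all monic irreducibles of degree dividing 7; Möbius inversion gives N = (1/7) Σ μ(7/d)·2^d.
Divisors of 7: 1, 7; μ(7/d) for each: -1, 1.
Σ = − 2^1 + 2^7 = 126.
N = 126/7 = 18.

18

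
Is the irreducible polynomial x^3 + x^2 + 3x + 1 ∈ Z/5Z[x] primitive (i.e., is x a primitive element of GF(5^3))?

No

Write f(x) = x^3 + x^2 + 3x + 1.
|GF(5^3)^×| = 5^3 − 1 = 124. Prime factorization: 124 = 2^2·31.
f is primitive ⇔ x has order 124 in GF(5)[x]/(f), i.e. x^(124/q) ≠ 1 for each prime q | 124.
x^(62) mod f = 1
x^(4) mod f = 3x^2 + 2x + 1.
Since x^(62) = 1, the order of x divides 62 < 124; not primitive.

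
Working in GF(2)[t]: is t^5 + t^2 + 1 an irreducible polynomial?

Yes

Write m(t) = t^5 + t^2 + 1.
Check for roots in GF(2): m(0) = 1; m(1) = 1.
No roots, so no linear factors.
Monic irreducibles of degree 2 over GF(2): t^2 + t + 1.
None of them divide m (all give nonzero remainder).
No irreducible factor of degree ≤ 2 exists, so m is irreducible over GF(2).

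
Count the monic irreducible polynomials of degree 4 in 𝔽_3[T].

18

The number of monic irreducibles of degree 4 over GF(3) is (1/4)·Σ_{d∣4} μ(4/d) 3^d.
Divisors of 4: 1, 2, 4; μ(4/d) for each: 0, -1, 1.
Σ = − 3^2 + 3^4 = 72.
N = 72/4 = 18.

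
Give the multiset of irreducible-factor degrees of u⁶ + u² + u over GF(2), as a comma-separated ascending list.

1, 2, 3

Write f(u) = u⁶ + u² + u.
Roots in GF(2): f(0) = 0 → root; f(1) = 1.
Linear factors from roots: (u).
Complete factorization: f(u) = (u)·(u² + u + 1)·(u³ + u² + 1).
Factor degrees with multiplicity: 1 + 2 + 3 = 6.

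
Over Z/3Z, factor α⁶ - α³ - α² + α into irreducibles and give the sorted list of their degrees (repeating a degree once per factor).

1, 1, 1, 1, 2

Write h(α) = α⁶ - α³ - α² + α.
Roots in Z/3Z: h(0) = 0 → root; h(1) = 0 → root; h(2) = 0 → root.
Linear factors from roots: (α), (α - 1), (α + 1).
Complete factorization: h(α) = (α)·(α - 1)·(α + 1)^2·(α² - α - 1).
Factor degrees with multiplicity: 1 + 1 + 1 + 1 + 2 = 6.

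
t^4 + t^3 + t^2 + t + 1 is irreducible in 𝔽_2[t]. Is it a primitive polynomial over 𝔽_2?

Write f(t) = t^4 + t^3 + t^2 + t + 1.
|GF(2^4)^×| = 2^4 − 1 = 15. Prime factorization: 15 = 3·5.
f is primitive ⇔ t has order 15 in GF(2)[t]/(f), i.e. t^(15/q) ≠ 1 for each prime q | 15.
t^(5) mod f = 1
t^(3) mod f = t^3.
Since t^(5) = 1, the order of t divides 5 < 15; not primitive.

No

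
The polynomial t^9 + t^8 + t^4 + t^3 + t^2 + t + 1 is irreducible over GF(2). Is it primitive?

Yes

Write f(t) = t^9 + t^8 + t^4 + t^3 + t^2 + t + 1.
|GF(2^9)^×| = 2^9 − 1 = 511. Prime factorization: 511 = 7·73.
f is primitive ⇔ t has order 511 in GF(2)[t]/(f), i.e. t^(511/q) ≠ 1 for each prime q | 511.
t^(73) mod f = t^8 + t^7 + t^6 + t^4 + t^2 + 1.
t^(7) mod f = t^7.
None equal 1, so t has full order 511; f is primitive.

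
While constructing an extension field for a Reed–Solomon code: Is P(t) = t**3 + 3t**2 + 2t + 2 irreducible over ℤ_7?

Yes

Check for roots in ℤ_7: P(0) = 2; P(1) = 1; P(2) = 5; P(3) = 6; P(4) = 3; P(5) = 2; P(6) = 2.
No roots. A degree-3 polynomial over a field with no linear factor is irreducible.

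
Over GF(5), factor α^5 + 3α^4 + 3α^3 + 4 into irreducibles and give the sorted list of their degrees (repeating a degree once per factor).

Write h(α) = α^5 + 3α^4 + 3α^3 + 4.
Roots in GF(5): h(0) = 4; h(1) = 1; h(2) = 3; h(3) = 1; h(4) = 3.
Complete factorization: h(α) = (α^2 + α + 2)·(α^3 + 2α^2 + 4α + 2).
Factor degrees with multiplicity: 2 + 3 = 5.

2, 3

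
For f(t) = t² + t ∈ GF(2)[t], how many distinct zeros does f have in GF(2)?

Evaluate at each of the 2 elements of GF(2):
f(0) = 0 → root; f(1) = 0 → root.
Roots: {0, 1}.

2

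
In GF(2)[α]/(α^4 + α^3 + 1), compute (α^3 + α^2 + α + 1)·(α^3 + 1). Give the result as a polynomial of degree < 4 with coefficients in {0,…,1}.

α^3 + α

Multiply in GF(2)[α]: (α^3 + α^2 + α + 1)·(α^3 + 1) = α^6 + α^5 + α^4 + α^2 + α + 1.
Reduce using α^4 ≡ α^3 + 1 (mod α^4 + α^3 + 1).
Reduced: α^3 + α.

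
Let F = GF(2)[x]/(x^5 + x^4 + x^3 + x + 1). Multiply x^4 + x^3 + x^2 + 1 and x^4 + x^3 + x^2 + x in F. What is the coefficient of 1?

Multiply in GF(2)[x]: (x^4 + x^3 + x^2 + 1)·(x^4 + x^3 + x^2 + x) = x^8 + x^6 + x^5 + x^4 + x^2 + x.
Reduce using x^5 ≡ x^4 + x^3 + x + 1 (mod x^5 + x^4 + x^3 + x + 1).
Reduced: x^3 + x^2 + x + 1.

1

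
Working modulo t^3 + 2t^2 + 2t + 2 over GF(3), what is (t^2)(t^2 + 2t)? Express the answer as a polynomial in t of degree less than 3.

t^2 + t

Multiply in GF(3)[t]: (t^2)·(t^2 + 2t) = t^4 + 2t^3.
Reduce using t^3 ≡ t^2 + t + 1 (mod t^3 + 2t^2 + 2t + 2).
Reduced: t^2 + t.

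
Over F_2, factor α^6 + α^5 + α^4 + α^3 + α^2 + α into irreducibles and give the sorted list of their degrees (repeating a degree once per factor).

1, 1, 2, 2

Write h(α) = α^6 + α^5 + α^4 + α^3 + α^2 + α.
Roots in F_2: h(0) = 0 → root; h(1) = 0 → root.
Linear factors from roots: (α), (α + 1).
Complete factorization: h(α) = (α)·(α + 1)·(α^2 + α + 1)^2.
Factor degrees with multiplicity: 1 + 1 + 2 + 2 = 6.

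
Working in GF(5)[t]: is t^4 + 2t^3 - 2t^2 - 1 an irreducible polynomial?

Write h(t) = t^4 + 2t^3 - 2t^2 - 1.
Check for roots in GF(5): h(0) = 4; h(1) = 0 → root; h(2) = 3; h(3) = 1; h(4) = 1.
h(1) = 0, so (t − 1) divides h(t); h is reducible.

No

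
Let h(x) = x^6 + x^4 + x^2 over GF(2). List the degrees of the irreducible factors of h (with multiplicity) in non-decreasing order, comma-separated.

Roots in GF(2): h(0) = 0 → root; h(1) = 1.
Linear factors from roots: (x).
Complete factorization: h(x) = (x)^2·(x^2 + x + 1)^2.
Factor degrees with multiplicity: 1 + 1 + 2 + 2 = 6.

1, 1, 2, 2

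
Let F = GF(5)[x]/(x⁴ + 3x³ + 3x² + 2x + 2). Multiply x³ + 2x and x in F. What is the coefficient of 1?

3

Multiply in GF(5)[x]: (x³ + 2x)·(x) = x⁴ + 2x².
Reduce using x⁴ ≡ 2x³ + 2x² + 3x + 3 (mod x⁴ + 3x³ + 3x² + 2x + 2).
Reduced: 2x³ + 4x² + 3x + 3.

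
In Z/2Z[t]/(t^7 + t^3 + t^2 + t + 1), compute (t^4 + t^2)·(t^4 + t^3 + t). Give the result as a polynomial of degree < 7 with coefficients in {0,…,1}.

Multiply in Z/2Z[t]: (t^4 + t^2)·(t^4 + t^3 + t) = t^8 + t^7 + t^6 + t^3.
Reduce using t^7 ≡ t^3 + t^2 + t + 1 (mod t^7 + t^3 + t^2 + t + 1).
Reduced: t^6 + t^4 + t^3 + 1.

t^6 + t^4 + t^3 + 1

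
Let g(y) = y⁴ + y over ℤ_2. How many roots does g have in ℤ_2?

Evaluate at each of the 2 elements of ℤ_2:
g(0) = 0 → root; g(1) = 0 → root.
Roots: {0, 1}.

2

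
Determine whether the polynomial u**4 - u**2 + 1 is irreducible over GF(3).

No

Write h(u) = u**4 - u**2 + 1.
Check for roots in GF(3): h(0) = 1; h(1) = 1; h(2) = 1.
No roots, so no linear factors.
Monic irreducibles of degree 2 over GF(3): u**2 + 1, u**2 + u - 1, u**2 - u - 1.
u**2 + 1 divides h: h(u) = (u**2 + 1)·(u**2 + 1).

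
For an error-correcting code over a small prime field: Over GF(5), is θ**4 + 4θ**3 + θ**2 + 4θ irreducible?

Write P(θ) = θ**4 + 4θ**3 + θ**2 + 4θ.
Check for roots in GF(5): P(0) = 0 → root; P(1) = 0 → root; P(2) = 0 → root; P(3) = 0 → root; P(4) = 4.
P(0) = 0, so (θ) divides P(θ); P is reducible.

No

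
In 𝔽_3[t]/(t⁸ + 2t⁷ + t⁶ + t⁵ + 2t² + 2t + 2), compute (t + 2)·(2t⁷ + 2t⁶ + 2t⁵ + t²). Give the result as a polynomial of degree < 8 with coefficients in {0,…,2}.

Multiply in 𝔽_3[t]: (t + 2)·(2t⁷ + 2t⁶ + 2t⁵ + t²) = 2t⁸ + t⁵ + t³ + 2t².
Reduce using t⁸ ≡ t⁷ + 2t⁶ + 2t⁵ + t² + t + 1 (mod t⁸ + 2t⁷ + t⁶ + t⁵ + 2t² + 2t + 2).
Reduced: 2t⁷ + t⁶ + 2t⁵ + t³ + t² + 2t + 2.

2t^7 + t^6 + 2t^5 + t^3 + t^2 + 2t + 2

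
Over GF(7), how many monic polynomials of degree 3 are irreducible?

112

Gauss's count: N_{7}(3) = (1/3) Σ_{d|3} μ(3/d)·7^d.
Divisors of 3: 1, 3; μ(3/d) for each: -1, 1.
Σ = − 7^1 + 7^3 = 336.
N = 336/3 = 112.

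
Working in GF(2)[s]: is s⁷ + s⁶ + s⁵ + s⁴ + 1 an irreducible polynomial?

Yes

Write h(s) = s⁷ + s⁶ + s⁵ + s⁴ + 1.
Check for roots in GF(2): h(0) = 1; h(1) = 1.
No roots, so no linear factors.
Monic irreducibles of degree 2 over GF(2): s² + s + 1.
None of them divide h (all give nonzero remainder).
Monic irreducibles of degree 3 over GF(2): s³ + s + 1, s³ + s² + 1.
None of them divide h (all give nonzero remainder).
No irreducible factor of degree ≤ 3 exists, so h is irreducible over GF(2).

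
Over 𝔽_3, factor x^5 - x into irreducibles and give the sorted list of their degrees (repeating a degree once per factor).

1, 1, 1, 2

Write h(x) = x^5 - x.
Roots in 𝔽_3: h(0) = 0 → root; h(1) = 0 → root; h(2) = 0 → root.
Linear factors from roots: (x), (x - 1), (x + 1).
Complete factorization: h(x) = (x)·(x + 1)·(x - 1)·(x^2 + 1).
Factor degrees with multiplicity: 1 + 1 + 1 + 2 = 5.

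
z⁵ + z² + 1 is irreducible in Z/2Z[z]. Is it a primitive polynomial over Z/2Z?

Write f(z) = z⁵ + z² + 1.
|GF(2^5)^×| = 2^5 − 1 = 31. Prime factorization: 31 = 31.
f is primitive ⇔ z has order 31 in GF(2)[z]/(f), i.e. z^(31/q) ≠ 1 for each prime q | 31.
z^(1) mod f = z.
None equal 1, so z has full order 31; f is primitive.

Yes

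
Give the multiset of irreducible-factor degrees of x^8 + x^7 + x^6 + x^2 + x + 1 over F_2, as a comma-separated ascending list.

Write g(x) = x^8 + x^7 + x^6 + x^2 + x + 1.
Roots in F_2: g(0) = 1; g(1) = 0 → root.
Linear factors from roots: (x + 1).
Complete factorization: g(x) = (x + 1)^2·(x^2 + x + 1)^3.
Factor degrees with multiplicity: 1 + 1 + 2 + 2 + 2 = 8.

1, 1, 2, 2, 2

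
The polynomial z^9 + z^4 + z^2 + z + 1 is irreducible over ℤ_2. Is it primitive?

Write f(z) = z^9 + z^4 + z^2 + z + 1.
|GF(2^9)^×| = 2^9 − 1 = 511. Prime factorization: 511 = 7·73.
f is primitive ⇔ z has order 511 in GF(2)[z]/(f), i.e. z^(511/q) ≠ 1 for each prime q | 511.
z^(73) mod f = 1
z^(7) mod f = z^7.
Since z^(73) = 1, the order of z divides 73 < 511; not primitive.

No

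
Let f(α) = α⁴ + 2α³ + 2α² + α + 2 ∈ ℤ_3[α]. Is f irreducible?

Check for roots in ℤ_3: f(0) = 2; f(1) = 2; f(2) = 2.
No roots, so no linear factors.
Monic irreducibles of degree 2 over GF(3): α² + 1, α² + α + 2, α² + 2α + 2.
None of them divide f (all give nonzero remainder).
No irreducible factor of degree ≤ 2 exists, so f is irreducible over GF(3).

Yes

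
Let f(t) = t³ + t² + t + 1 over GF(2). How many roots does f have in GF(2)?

Evaluate at each of the 2 elements of GF(2):
f(0) = 1; f(1) = 0 → root.
Roots: {1}.

1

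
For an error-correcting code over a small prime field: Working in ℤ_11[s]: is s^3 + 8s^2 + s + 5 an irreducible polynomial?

No

Write g(s) = s^3 + 8s^2 + s + 5.
Check each element of ℤ_11 for a root: g(0)=5, g(1)=4, g(2)=3, g(3)=8, g(4)=3, g(5)=5, g(6)=9, g(7)=10, g(8)=3, g(9)=5, g(10)=0.
g(10) = 0, so (s − 10) divides g(s); g is reducible.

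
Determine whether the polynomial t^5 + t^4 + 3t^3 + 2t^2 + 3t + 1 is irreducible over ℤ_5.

Yes

Write P(t) = t^5 + t^4 + 3t^3 + 2t^2 + 3t + 1.
Check for roots in ℤ_5: P(0) = 1; P(1) = 1; P(2) = 2; P(3) = 3; P(4) = 2.
No roots, so no linear factors.
Degree-2 irreducible divisors: test the 10 monic irreducibles of degree 2 over GF(5).
None of them divide P (all give nonzero remainder).
No irreducible factor of degree ≤ 2 exists, so P is irreducible over GF(5).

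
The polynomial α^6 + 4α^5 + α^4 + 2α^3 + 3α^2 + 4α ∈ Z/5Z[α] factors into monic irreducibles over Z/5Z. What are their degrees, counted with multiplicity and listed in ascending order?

Write f(α) = α^6 + 4α^5 + α^4 + 2α^3 + 3α^2 + 4α.
Roots in Z/5Z: f(0) = 0 → root; f(1) = 0 → root; f(2) = 4; f(3) = 0 → root; f(4) = 0 → root.
Linear factors from roots: (α), (α + 4), (α + 2), (α + 1).
Complete factorization: f(α) = (α)·(α + 1)·(α + 2)·(α + 4)·(α^2 + 2α + 3).
Factor degrees with multiplicity: 1 + 1 + 1 + 1 + 2 = 6.

1, 1, 1, 1, 2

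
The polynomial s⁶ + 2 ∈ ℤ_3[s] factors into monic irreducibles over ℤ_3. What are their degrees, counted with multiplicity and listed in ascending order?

1, 1, 1, 1, 1, 1

Write g(s) = s⁶ + 2.
Roots in ℤ_3: g(0) = 2; g(1) = 0 → root; g(2) = 0 → root.
Linear factors from roots: (s + 2), (s + 1).
Complete factorization: g(s) = (s + 1)^3·(s + 2)^3.
Factor degrees with multiplicity: 1 + 1 + 1 + 1 + 1 + 1 = 6.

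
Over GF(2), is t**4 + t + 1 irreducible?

Yes

Write m(t) = t**4 + t + 1.
Check for roots in GF(2): m(0) = 1; m(1) = 1.
No roots, so no linear factors.
Monic irreducibles of degree 2 over GF(2): t**2 + t + 1.
None of them divide m (all give nonzero remainder).
No irreducible factor of degree ≤ 2 exists, so m is irreducible over GF(2).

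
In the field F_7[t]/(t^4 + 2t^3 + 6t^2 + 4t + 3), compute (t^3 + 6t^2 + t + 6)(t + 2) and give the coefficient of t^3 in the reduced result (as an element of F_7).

6

Multiply in F_7[t]: (t^3 + 6t^2 + t + 6)·(t + 2) = t^4 + t^3 + 6t^2 + t + 5.
Reduce using t^4 ≡ 5t^3 + t^2 + 3t + 4 (mod t^4 + 2t^3 + 6t^2 + 4t + 3).
Reduced: 6t^3 + 4t + 2.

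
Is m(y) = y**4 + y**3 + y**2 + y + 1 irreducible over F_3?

Yes

Check for roots in F_3: m(0) = 1; m(1) = 2; m(2) = 1.
No roots, so no linear factors.
Monic irreducibles of degree 2 over GF(3): y**2 + 1, y**2 + y - 1, y**2 - y - 1.
None of them divide m (all give nonzero remainder).
No irreducible factor of degree ≤ 2 exists, so m is irreducible over GF(3).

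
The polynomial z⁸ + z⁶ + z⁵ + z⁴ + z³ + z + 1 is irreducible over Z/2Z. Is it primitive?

Write f(z) = z⁸ + z⁶ + z⁵ + z⁴ + z³ + z + 1.
|GF(2^8)^×| = 2^8 − 1 = 255. Prime factorization: 255 = 3·5·17.
f is primitive ⇔ z has order 255 in GF(2)[z]/(f), i.e. z^(255/q) ≠ 1 for each prime q | 255.
z^(85) mod f = 1
z^(51) mod f = z⁶ + z⁵ + z⁴ + z³.
z^(15) mod f = z⁷ + z⁵ + z⁴ + z³ + z².
Since z^(85) = 1, the order of z divides 85 < 255; not primitive.

No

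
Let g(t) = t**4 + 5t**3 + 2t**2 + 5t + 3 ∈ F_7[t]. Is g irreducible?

No

Check for roots in F_7: g(0) = 3; g(1) = 2; g(2) = 0 → root; g(3) = 0 → root; g(4) = 1; g(5) = 5; g(6) = 3.
g(2) = 0, so (t − 2) divides g(t); g is reducible.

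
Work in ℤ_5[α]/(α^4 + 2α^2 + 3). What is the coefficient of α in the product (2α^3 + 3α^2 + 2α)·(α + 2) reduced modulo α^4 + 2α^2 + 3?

4

Multiply in ℤ_5[α]: (2α^3 + 3α^2 + 2α)·(α + 2) = 2α^4 + 2α^3 + 3α^2 + 4α.
Reduce using α^4 ≡ 3α^2 + 2 (mod α^4 + 2α^2 + 3).
Reduced: 2α^3 + 4α^2 + 4α + 4.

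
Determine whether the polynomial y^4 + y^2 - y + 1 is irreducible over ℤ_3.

Yes

Write m(y) = y^4 + y^2 - y + 1.
Check for roots in ℤ_3: m(0) = 1; m(1) = 2; m(2) = 1.
No roots, so no linear factors.
Monic irreducibles of degree 2 over GF(3): y^2 + 1, y^2 + y - 1, y^2 - y - 1.
None of them divide m (all give nonzero remainder).
No irreducible factor of degree ≤ 2 exists, so m is irreducible over GF(3).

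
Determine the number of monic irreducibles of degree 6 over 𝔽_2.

The number of monic irreducibles of degree 6 over GF(2) is (1/6)·Σ_{d∣6} μ(6/d) 2^d.
Divisors of 6: 1, 2, 3, 6; μ(6/d) for each: 1, -1, -1, 1.
Σ = 2^1 − 2^2 − 2^3 + 2^6 = 54.
N = 54/6 = 9.

9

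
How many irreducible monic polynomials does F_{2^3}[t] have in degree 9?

Gauss's count: N_{8}(9) = (1/9) Σ_{d|9} μ(9/d)·8^d.
Divisors of 9: 1, 3, 9; μ(9/d) for each: 0, -1, 1.
Σ = − 8^3 + 8^9 = 134217216.
N = 134217216/9 = 14913024.

14913024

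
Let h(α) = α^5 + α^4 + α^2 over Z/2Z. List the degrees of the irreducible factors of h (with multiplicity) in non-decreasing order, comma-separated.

Roots in Z/2Z: h(0) = 0 → root; h(1) = 1.
Linear factors from roots: (α).
Complete factorization: h(α) = (α)^2·(α^3 + α^2 + 1).
Factor degrees with multiplicity: 1 + 1 + 3 = 5.

1, 1, 3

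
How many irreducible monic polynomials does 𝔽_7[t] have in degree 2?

Gauss's count: N_{7}(2) = (1/2) Σ_{d|2} μ(2/d)·7^d.
Divisors of 2: 1, 2; μ(2/d) for each: -1, 1.
Σ = − 7^1 + 7^2 = 42.
N = 42/2 = 21.

21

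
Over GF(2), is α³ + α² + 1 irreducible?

Yes

Write P(α) = α³ + α² + 1.
Check for roots in GF(2): P(0) = 1; P(1) = 1.
No roots. A degree-3 polynomial over a field with no linear factor is irreducible.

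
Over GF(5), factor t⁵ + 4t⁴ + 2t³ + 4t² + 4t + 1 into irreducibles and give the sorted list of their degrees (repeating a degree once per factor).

1, 4

Write f(t) = t⁵ + 4t⁴ + 2t³ + 4t² + 4t + 1.
Roots in GF(5): f(0) = 1; f(1) = 1; f(2) = 2; f(3) = 0 → root; f(4) = 2.
Linear factors from roots: (t + 2).
Complete factorization: f(t) = (t + 2)·(t⁴ + 2t³ + 3t² + 3t + 3).
Factor degrees with multiplicity: 1 + 4 = 5.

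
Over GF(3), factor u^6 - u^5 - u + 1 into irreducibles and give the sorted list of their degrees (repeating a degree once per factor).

Write f(u) = u^6 - u^5 - u + 1.
Roots in GF(3): f(0) = 1; f(1) = 0 → root; f(2) = 1.
Linear factors from roots: (u - 1).
Complete factorization: f(u) = (u - 1)^2·(u^4 + u^3 + u^2 + u + 1).
Factor degrees with multiplicity: 1 + 1 + 4 = 6.

1, 1, 4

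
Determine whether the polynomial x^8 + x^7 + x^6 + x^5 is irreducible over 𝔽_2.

Write P(x) = x^8 + x^7 + x^6 + x^5.
Check for roots in 𝔽_2: P(0) = 0 → root; P(1) = 0 → root.
P(0) = 0, so (x) divides P(x); P is reducible.

No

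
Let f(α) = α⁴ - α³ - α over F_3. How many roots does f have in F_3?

2

Evaluate at each of the 3 elements of F_3:
f(0) = 0 → root; f(1) = 2; f(2) = 0 → root.
Roots: {0, 2}.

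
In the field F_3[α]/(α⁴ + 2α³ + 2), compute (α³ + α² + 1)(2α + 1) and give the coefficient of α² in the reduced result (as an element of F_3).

1

Multiply in F_3[α]: (α³ + α² + 1)·(2α + 1) = 2α⁴ + α² + 2α + 1.
Reduce using α⁴ ≡ α³ + 1 (mod α⁴ + 2α³ + 2).
Reduced: 2α³ + α² + 2α.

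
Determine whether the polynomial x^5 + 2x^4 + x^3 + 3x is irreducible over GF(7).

Write g(x) = x^5 + 2x^4 + x^3 + 3x.
Check for roots in GF(7): g(0) = 0 → root; g(1) = 0 → root; g(2) = 1; g(3) = 0 → root; g(4) = 2; g(5) = 0 → root; g(6) = 4.
g(0) = 0, so (x) divides g(x); g is reducible.

No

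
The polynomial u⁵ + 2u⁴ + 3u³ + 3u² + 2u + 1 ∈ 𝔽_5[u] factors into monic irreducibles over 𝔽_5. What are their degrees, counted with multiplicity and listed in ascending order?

1, 1, 1, 2

Write h(u) = u⁵ + 2u⁴ + 3u³ + 3u² + 2u + 1.
Roots in 𝔽_5: h(0) = 1; h(1) = 2; h(2) = 0 → root; h(3) = 0 → root; h(4) = 0 → root.
Linear factors from roots: (u + 3), (u + 2), (u + 1).
Complete factorization: h(u) = (u + 1)·(u + 2)·(u + 3)·(u² + u + 1).
Factor degrees with multiplicity: 1 + 1 + 1 + 2 = 5.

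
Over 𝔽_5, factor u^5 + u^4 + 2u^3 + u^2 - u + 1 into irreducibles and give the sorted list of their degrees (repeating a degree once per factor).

1, 1, 3

Write g(u) = u^5 + u^4 + 2u^3 + u^2 - u + 1.
Roots in 𝔽_5: g(0) = 1; g(1) = 0 → root; g(2) = 2; g(3) = 0 → root; g(4) = 1.
Linear factors from roots: (u - 1), (u + 2).
Complete factorization: g(u) = (u + 2)·(u - 1)·(u^3 - u + 2).
Factor degrees with multiplicity: 1 + 1 + 3 = 5.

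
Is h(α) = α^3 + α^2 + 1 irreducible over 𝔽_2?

Yes

Check for roots in 𝔽_2: h(0) = 1; h(1) = 1.
No roots. A degree-3 polynomial over a field with no linear factor is irreducible.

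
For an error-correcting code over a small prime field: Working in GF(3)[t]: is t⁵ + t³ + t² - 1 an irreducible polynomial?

Write P(t) = t⁵ + t³ + t² - 1.
Check for roots in GF(3): P(0) = 2; P(1) = 2; P(2) = 1.
No roots, so no linear factors.
Monic irreducibles of degree 2 over GF(3): t² + 1, t² + t - 1, t² - t - 1.
None of them divide P (all give nonzero remainder).
No irreducible factor of degree ≤ 2 exists, so P is irreducible over GF(3).

Yes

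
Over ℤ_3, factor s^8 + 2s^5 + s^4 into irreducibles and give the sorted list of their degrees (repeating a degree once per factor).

Write g(s) = s^8 + 2s^5 + s^4.
Roots in ℤ_3: g(0) = 0 → root; g(1) = 1; g(2) = 0 → root.
Linear factors from roots: (s), (s + 1).
Complete factorization: g(s) = (s + 1)·(s)^4·(s^3 + 2s^2 + s + 1).
Factor degrees with multiplicity: 1 + 1 + 1 + 1 + 1 + 3 = 8.

1, 1, 1, 1, 1, 3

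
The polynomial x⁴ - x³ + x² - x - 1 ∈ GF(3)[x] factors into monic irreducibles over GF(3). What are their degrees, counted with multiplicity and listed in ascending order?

Write g(x) = x⁴ - x³ + x² - x - 1.
Roots in GF(3): g(0) = 2; g(1) = 2; g(2) = 0 → root.
Linear factors from roots: (x + 1).
Complete factorization: g(x) = (x + 1)·(x³ + x² - 1).
Factor degrees with multiplicity: 1 + 3 = 4.

1, 3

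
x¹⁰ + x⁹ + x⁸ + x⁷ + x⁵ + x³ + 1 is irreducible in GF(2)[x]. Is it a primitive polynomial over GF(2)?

No

Write f(x) = x¹⁰ + x⁹ + x⁸ + x⁷ + x⁵ + x³ + 1.
|GF(2^10)^×| = 2^10 − 1 = 1023. Prime factorization: 1023 = 3·11·31.
f is primitive ⇔ x has order 1023 in GF(2)[x]/(f), i.e. x^(1023/q) ≠ 1 for each prime q | 1023.
x^(341) mod f = 1
x^(93) mod f = x⁹ + x⁷ + x⁶ + x⁴ + x².
x^(33) mod f = x⁷ + x⁵ + x² + x.
Since x^(341) = 1, the order of x divides 341 < 1023; not primitive.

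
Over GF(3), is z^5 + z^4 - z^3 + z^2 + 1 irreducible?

No

Write h(z) = z^5 + z^4 - z^3 + z^2 + 1.
Check for roots in GF(3): h(0) = 1; h(1) = 0 → root; h(2) = 0 → root.
h(1) = 0, so (z − 1) divides h(z); h is reducible.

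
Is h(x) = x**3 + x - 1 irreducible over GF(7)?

Yes

Check for roots in GF(7): h(0) = 6; h(1) = 1; h(2) = 2; h(3) = 1; h(4) = 4; h(5) = 3; h(6) = 4.
No roots. A degree-3 polynomial over a field with no linear factor is irreducible.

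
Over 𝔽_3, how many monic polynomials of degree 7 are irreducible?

312

The number of monic irreducibles of degree 7 over GF(3) is (1/7)·Σ_{d∣7} μ(7/d) 3^d.
Divisors of 7: 1, 7; μ(7/d) for each: -1, 1.
Σ = − 3^1 + 3^7 = 2184.
N = 2184/7 = 312.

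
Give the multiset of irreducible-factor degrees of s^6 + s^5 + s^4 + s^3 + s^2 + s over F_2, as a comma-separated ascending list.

1, 1, 2, 2

Write g(s) = s^6 + s^5 + s^4 + s^3 + s^2 + s.
Roots in F_2: g(0) = 0 → root; g(1) = 0 → root.
Linear factors from roots: (s), (s + 1).
Complete factorization: g(s) = (s)·(s + 1)·(s^2 + s + 1)^2.
Factor degrees with multiplicity: 1 + 1 + 2 + 2 = 6.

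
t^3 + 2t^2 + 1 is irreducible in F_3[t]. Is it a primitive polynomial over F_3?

Write f(t) = t^3 + 2t^2 + 1.
|GF(3^3)^×| = 3^3 − 1 = 26. Prime factorization: 26 = 2·13.
f is primitive ⇔ t has order 26 in GF(3)[t]/(f), i.e. t^(26/q) ≠ 1 for each prime q | 26.
t^(13) mod f = 2.
t^(2) mod f = t^2.
None equal 1, so t has full order 26; f is primitive.

Yes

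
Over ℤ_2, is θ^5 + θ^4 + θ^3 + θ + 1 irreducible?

Write h(θ) = θ^5 + θ^4 + θ^3 + θ + 1.
Check for roots in ℤ_2: h(0) = 1; h(1) = 1.
No roots, so no linear factors.
Monic irreducibles of degree 2 over GF(2): θ^2 + θ + 1.
None of them divide h (all give nonzero remainder).
No irreducible factor of degree ≤ 2 exists, so h is irreducible over GF(2).

Yes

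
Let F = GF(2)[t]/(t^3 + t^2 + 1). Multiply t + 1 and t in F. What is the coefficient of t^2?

Multiply in GF(2)[t]: (t + 1)·(t) = t^2 + t.
Reduced: t^2 + t.

1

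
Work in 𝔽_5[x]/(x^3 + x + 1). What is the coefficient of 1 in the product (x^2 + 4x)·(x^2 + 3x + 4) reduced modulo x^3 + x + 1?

3

Multiply in 𝔽_5[x]: (x^2 + 4x)·(x^2 + 3x + 4) = x^4 + 2x^3 + x^2 + x.
Reduce using x^3 ≡ 4x + 4 (mod x^3 + x + 1).
Reduced: 3x + 3.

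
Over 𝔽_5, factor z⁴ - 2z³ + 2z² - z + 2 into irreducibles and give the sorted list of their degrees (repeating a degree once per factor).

2, 2

Write h(z) = z⁴ - 2z³ + 2z² - z + 2.
Roots in 𝔽_5: h(0) = 2; h(1) = 2; h(2) = 3; h(3) = 4; h(4) = 3.
Complete factorization: h(z) = (z² - 2)·(z² - 2z - 1).
Factor degrees with multiplicity: 2 + 2 = 4.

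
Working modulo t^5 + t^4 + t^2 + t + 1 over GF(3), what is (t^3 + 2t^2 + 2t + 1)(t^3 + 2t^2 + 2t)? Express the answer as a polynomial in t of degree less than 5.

2t^4 + 2t^3 + 2t^2 + t

Multiply in GF(3)[t]: (t^3 + 2t^2 + 2t + 1)·(t^3 + 2t^2 + 2t) = t^6 + t^5 + 2t^4 + 2t.
Reduce using t^5 ≡ 2t^4 + 2t^2 + 2t + 2 (mod t^5 + t^4 + t^2 + t + 1).
Reduced: 2t^4 + 2t^3 + 2t^2 + t.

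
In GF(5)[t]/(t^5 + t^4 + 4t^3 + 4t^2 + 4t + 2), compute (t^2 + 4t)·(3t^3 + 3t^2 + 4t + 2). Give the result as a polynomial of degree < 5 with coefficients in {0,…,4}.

2t^4 + 4t^3 + t^2 + t + 4

Multiply in GF(5)[t]: (t^2 + 4t)·(3t^3 + 3t^2 + 4t + 2) = 3t^5 + t^3 + 3t^2 + 3t.
Reduce using t^5 ≡ 4t^4 + t^3 + t^2 + t + 3 (mod t^5 + t^4 + 4t^3 + 4t^2 + 4t + 2).
Reduced: 2t^4 + 4t^3 + t^2 + t + 4.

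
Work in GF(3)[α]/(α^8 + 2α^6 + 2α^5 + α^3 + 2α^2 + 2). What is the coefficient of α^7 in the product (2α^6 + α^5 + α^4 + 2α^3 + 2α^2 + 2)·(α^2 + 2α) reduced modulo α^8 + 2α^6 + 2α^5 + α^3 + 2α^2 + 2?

2

Multiply in GF(3)[α]: (2α^6 + α^5 + α^4 + 2α^3 + 2α^2 + 2)·(α^2 + 2α) = 2α^8 + 2α^7 + α^5 + α^3 + 2α^2 + α.
Reduce using α^8 ≡ α^6 + α^5 + 2α^3 + α^2 + 1 (mod α^8 + 2α^6 + 2α^5 + α^3 + 2α^2 + 2).
Reduced: 2α^7 + 2α^6 + 2α^3 + α^2 + α + 2.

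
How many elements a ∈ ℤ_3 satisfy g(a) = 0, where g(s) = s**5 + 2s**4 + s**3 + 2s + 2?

1

Evaluate at each of the 3 elements of ℤ_3:
g(0) = 2; g(1) = 2; g(2) = 0 → root.
Roots: {2}.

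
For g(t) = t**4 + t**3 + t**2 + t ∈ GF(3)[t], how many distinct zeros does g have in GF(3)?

Evaluate at each of the 3 elements of GF(3):
g(0) = 0 → root; g(1) = 1; g(2) = 0 → root.
Roots: {0, 2}.

2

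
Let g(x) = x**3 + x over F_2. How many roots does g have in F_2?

2

Evaluate at each of the 2 elements of F_2:
g(0) = 0 → root; g(1) = 0 → root.
Roots: {0, 1}.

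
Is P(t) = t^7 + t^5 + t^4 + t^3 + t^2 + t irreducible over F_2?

No

Check for roots in F_2: P(0) = 0 → root; P(1) = 0 → root.
P(0) = 0, so (t) divides P(t); P is reducible.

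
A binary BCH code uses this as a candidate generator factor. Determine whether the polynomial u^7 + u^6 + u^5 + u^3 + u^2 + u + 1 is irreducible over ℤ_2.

Yes

Write f(u) = u^7 + u^6 + u^5 + u^3 + u^2 + u + 1.
Check for roots in ℤ_2: f(0) = 1; f(1) = 1.
No roots, so no linear factors.
Monic irreducibles of degree 2 over GF(2): u^2 + u + 1.
None of them divide f (all give nonzero remainder).
Monic irreducibles of degree 3 over GF(2): u^3 + u + 1, u^3 + u^2 + 1.
None of them divide f (all give nonzero remainder).
No irreducible factor of degree ≤ 3 exists, so f is irreducible over GF(2).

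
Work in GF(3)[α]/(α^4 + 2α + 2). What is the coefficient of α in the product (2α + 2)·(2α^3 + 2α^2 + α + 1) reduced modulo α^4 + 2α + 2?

Multiply in GF(3)[α]: (2α + 2)·(2α^3 + 2α^2 + α + 1) = α^4 + 2α^3 + α + 2.
Reduce using α^4 ≡ α + 1 (mod α^4 + 2α + 2).
Reduced: 2α^3 + 2α.

2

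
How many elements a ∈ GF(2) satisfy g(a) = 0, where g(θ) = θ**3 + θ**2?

2

Evaluate at each of the 2 elements of GF(2):
g(0) = 0 → root; g(1) = 0 → root.
Roots: {0, 1}.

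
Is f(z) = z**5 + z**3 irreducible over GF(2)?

No

Check for roots in GF(2): f(0) = 0 → root; f(1) = 0 → root.
f(0) = 0, so (z) divides f(z); f is reducible.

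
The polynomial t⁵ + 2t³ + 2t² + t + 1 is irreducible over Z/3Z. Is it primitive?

Yes

Write f(t) = t⁵ + 2t³ + 2t² + t + 1.
|GF(3^5)^×| = 3^5 − 1 = 242. Prime factorization: 242 = 2·11^2.
f is primitive ⇔ t has order 242 in GF(3)[t]/(f), i.e. t^(242/q) ≠ 1 for each prime q | 242.
t^(121) mod f = 2.
t^(22) mod f = t³ + t².
None equal 1, so t has full order 242; f is primitive.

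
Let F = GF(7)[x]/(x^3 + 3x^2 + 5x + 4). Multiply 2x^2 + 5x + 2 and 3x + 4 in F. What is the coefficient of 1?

Multiply in GF(7)[x]: (2x^2 + 5x + 2)·(3x + 4) = 6x^3 + 2x^2 + 5x + 1.
Reduce using x^3 ≡ 4x^2 + 2x + 3 (mod x^3 + 3x^2 + 5x + 4).
Reduced: 5x^2 + 3x + 5.

5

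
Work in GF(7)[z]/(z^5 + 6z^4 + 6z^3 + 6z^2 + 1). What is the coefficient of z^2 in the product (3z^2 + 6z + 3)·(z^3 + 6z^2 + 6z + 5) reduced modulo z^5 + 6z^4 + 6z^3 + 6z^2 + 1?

2

Multiply in GF(7)[z]: (3z^2 + 6z + 3)·(z^3 + 6z^2 + 6z + 5) = 3z^5 + 3z^4 + z^3 + 6z^2 + 6z + 1.
Reduce using z^5 ≡ z^4 + z^3 + z^2 + 6 (mod z^5 + 6z^4 + 6z^3 + 6z^2 + 1).
Reduced: 6z^4 + 4z^3 + 2z^2 + 6z + 5.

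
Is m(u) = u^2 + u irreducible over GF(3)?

Check for roots in GF(3): m(0) = 0 → root; m(1) = 2; m(2) = 0 → root.
m(0) = 0, so (u) divides m(u); m is reducible.

No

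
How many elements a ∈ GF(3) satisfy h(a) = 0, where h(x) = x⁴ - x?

Evaluate at each of the 3 elements of GF(3):
h(0) = 0 → root; h(1) = 0 → root; h(2) = 2.
Roots: {0, 1}.

2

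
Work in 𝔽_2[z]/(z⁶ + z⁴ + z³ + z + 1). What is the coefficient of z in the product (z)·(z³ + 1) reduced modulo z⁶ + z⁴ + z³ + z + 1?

Multiply in 𝔽_2[z]: (z)·(z³ + 1) = z⁴ + z.
Reduced: z⁴ + z.

1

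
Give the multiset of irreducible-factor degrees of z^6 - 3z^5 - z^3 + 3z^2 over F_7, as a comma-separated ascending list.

Write g(z) = z^6 - 3z^5 - z^3 + 3z^2.
Linear factors from roots: (z), (z - 1), (z - 2), (z - 3), (z + 3).
Complete factorization: g(z) = (z + 3)·(z - 3)·(z - 2)·(z - 1)·(z)^2.
Factor degrees with multiplicity: 1 + 1 + 1 + 1 + 1 + 1 = 6.

1, 1, 1, 1, 1, 1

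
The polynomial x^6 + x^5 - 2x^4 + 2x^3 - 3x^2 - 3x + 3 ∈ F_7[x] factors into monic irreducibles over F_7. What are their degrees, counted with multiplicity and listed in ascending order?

6

Write g(x) = x^6 + x^5 - 2x^4 + 2x^3 - 3x^2 - 3x + 3.
Complete factorization: g(x) = (x^6 + x^5 - 2x^4 + 2x^3 - 3x^2 - 3x + 3).
Factor degrees with multiplicity: 6 = 6.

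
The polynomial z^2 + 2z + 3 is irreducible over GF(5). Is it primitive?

Yes

Write f(z) = z^2 + 2z + 3.
|GF(5^2)^×| = 5^2 − 1 = 24. Prime factorization: 24 = 2^3·3.
f is primitive ⇔ z has order 24 in GF(5)[z]/(f), i.e. z^(24/q) ≠ 1 for each prime q | 24.
z^(12) mod f = 4.
z^(8) mod f = 4z + 1.
None equal 1, so z has full order 24; f is primitive.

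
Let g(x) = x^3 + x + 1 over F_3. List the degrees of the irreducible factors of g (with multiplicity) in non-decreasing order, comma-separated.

1, 2

Roots in F_3: g(0) = 1; g(1) = 0 → root; g(2) = 2.
Linear factors from roots: (x - 1).
Complete factorization: g(x) = (x - 1)·(x^2 + x - 1).
Factor degrees with multiplicity: 1 + 2 = 3.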